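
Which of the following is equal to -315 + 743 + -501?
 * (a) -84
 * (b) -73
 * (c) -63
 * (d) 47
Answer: b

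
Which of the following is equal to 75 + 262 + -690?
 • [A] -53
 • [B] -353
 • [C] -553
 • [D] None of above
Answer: B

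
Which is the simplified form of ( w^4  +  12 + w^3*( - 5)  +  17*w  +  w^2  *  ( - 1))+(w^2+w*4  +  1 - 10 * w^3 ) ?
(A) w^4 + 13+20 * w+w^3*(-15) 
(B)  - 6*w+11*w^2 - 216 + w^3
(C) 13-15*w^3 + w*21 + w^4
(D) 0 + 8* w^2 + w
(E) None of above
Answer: C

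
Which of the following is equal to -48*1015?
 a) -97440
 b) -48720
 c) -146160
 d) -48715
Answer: b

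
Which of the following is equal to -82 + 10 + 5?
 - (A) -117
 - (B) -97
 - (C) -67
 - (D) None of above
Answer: C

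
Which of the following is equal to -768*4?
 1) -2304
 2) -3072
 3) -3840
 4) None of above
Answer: 2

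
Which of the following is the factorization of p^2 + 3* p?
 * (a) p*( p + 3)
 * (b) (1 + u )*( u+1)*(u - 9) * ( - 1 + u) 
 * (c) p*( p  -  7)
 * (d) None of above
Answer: a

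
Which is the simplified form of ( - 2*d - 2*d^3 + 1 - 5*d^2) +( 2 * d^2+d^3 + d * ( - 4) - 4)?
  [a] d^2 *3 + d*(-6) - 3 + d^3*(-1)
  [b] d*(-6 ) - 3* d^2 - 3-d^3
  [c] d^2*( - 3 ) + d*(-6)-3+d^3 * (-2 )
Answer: b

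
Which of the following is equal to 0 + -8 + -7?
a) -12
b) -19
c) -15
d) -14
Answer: c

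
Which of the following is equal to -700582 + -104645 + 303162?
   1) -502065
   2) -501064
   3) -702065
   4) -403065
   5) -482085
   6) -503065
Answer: 1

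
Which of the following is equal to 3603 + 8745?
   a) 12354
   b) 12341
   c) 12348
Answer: c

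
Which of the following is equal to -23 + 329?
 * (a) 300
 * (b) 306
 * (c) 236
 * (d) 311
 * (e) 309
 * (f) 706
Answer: b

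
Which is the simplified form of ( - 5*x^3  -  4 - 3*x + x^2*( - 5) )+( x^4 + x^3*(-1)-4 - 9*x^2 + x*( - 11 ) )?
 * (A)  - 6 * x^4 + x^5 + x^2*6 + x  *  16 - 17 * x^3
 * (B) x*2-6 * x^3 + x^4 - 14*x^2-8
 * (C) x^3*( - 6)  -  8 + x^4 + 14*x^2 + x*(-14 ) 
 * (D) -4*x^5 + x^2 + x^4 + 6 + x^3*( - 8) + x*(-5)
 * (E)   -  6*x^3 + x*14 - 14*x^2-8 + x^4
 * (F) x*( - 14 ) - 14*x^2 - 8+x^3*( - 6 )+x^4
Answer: F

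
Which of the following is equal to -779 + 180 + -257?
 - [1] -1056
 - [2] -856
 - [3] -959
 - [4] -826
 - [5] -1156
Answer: 2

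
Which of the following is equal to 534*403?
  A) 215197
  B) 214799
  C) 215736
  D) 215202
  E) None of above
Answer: D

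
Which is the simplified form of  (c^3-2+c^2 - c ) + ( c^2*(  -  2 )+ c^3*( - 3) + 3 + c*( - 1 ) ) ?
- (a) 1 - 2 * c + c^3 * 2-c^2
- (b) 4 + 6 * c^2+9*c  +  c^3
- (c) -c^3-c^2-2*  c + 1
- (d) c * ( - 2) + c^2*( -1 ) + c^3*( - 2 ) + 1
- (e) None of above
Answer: d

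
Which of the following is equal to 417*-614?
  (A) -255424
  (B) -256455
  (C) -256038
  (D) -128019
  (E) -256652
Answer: C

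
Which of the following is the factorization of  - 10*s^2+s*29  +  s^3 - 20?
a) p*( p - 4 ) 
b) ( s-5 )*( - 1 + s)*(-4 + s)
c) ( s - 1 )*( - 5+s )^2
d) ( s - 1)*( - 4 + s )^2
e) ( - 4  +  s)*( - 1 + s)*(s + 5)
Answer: b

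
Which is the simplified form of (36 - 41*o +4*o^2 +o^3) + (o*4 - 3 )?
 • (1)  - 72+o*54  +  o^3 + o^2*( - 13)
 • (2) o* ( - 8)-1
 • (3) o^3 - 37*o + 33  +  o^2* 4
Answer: 3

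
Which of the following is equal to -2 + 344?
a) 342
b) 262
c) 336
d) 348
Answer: a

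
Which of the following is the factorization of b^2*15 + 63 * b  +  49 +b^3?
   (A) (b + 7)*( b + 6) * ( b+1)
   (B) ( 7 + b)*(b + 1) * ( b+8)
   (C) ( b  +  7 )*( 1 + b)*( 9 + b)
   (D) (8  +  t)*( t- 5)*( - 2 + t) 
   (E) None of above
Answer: E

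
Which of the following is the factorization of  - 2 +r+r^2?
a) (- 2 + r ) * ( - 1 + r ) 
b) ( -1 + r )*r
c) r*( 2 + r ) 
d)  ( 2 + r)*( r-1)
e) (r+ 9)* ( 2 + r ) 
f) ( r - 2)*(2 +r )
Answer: d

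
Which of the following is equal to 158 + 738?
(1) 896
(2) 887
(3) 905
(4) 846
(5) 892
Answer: 1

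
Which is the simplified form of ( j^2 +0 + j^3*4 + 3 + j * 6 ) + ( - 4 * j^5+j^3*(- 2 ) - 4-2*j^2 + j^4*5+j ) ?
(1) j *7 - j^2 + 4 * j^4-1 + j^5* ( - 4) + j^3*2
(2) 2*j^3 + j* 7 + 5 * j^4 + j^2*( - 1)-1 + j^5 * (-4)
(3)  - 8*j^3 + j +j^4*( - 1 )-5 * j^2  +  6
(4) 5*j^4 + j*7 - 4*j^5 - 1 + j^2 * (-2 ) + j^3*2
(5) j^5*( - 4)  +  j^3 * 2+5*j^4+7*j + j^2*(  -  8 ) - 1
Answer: 2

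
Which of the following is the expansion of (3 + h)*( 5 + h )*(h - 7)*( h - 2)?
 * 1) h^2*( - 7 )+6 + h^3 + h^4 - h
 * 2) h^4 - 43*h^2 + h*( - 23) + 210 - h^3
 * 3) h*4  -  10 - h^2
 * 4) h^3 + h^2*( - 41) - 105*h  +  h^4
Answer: 2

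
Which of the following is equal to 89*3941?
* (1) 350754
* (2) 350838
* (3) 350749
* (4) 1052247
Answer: 3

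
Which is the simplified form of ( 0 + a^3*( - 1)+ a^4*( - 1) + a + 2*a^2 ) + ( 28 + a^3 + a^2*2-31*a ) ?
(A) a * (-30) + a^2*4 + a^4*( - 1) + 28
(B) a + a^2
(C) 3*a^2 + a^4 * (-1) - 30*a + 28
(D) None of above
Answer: A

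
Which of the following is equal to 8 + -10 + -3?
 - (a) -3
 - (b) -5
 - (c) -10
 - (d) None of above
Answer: b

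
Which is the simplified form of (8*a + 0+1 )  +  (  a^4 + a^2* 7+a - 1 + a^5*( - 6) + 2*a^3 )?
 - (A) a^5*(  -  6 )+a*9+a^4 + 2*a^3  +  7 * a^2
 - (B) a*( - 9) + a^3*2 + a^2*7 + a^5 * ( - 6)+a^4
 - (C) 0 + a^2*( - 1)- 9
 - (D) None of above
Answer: A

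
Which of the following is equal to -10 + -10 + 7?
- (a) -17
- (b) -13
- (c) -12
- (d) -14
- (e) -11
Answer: b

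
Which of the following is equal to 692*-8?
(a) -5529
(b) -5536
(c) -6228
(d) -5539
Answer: b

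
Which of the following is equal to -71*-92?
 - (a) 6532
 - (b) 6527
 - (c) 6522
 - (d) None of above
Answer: a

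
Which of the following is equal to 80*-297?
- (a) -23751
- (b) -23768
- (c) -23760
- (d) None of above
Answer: c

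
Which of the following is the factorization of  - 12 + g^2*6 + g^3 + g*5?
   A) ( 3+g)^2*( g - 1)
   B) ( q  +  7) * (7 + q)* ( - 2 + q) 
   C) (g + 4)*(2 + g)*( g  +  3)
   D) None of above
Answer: D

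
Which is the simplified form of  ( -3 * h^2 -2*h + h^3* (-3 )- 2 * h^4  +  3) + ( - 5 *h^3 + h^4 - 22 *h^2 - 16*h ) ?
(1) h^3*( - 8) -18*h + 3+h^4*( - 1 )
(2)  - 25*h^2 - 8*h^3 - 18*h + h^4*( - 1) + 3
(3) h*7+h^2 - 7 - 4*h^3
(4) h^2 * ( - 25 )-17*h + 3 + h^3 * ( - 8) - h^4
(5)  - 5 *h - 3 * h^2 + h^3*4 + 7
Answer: 2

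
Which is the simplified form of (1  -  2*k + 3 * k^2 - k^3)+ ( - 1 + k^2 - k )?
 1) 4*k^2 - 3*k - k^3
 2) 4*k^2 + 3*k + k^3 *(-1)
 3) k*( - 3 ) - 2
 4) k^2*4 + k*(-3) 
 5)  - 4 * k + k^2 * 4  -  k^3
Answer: 1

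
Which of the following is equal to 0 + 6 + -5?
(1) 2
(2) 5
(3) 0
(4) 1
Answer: 4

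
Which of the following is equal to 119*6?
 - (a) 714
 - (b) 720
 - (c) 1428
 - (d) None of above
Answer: a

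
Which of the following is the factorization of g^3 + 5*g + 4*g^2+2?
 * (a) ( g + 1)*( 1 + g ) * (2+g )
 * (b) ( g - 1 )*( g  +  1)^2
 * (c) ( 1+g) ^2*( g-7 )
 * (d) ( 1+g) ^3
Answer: a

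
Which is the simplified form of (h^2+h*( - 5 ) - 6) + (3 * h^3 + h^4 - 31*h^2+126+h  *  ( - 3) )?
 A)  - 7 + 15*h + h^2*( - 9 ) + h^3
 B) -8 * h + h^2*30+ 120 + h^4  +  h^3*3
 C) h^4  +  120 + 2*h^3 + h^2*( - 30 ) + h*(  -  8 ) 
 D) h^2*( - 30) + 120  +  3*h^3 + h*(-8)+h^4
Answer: D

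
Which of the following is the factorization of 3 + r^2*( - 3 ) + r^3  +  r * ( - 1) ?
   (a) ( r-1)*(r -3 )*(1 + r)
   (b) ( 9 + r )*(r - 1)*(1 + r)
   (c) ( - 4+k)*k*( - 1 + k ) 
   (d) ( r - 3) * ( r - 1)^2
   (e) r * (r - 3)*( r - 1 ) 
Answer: a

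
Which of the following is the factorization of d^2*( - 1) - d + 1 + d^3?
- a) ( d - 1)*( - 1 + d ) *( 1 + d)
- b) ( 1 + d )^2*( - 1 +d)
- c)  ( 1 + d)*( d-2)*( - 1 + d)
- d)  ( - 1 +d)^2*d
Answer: a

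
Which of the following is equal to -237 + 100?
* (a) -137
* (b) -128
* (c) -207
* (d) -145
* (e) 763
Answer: a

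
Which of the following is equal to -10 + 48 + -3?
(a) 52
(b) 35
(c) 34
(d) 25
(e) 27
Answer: b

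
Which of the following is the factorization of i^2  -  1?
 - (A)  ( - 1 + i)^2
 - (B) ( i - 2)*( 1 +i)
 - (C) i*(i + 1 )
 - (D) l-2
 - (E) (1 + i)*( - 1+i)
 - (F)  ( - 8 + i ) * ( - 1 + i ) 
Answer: E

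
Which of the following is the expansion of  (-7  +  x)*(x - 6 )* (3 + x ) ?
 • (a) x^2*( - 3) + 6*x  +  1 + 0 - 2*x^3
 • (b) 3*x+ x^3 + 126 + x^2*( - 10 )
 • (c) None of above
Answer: b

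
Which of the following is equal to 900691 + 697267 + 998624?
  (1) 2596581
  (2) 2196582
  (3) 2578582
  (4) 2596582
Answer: 4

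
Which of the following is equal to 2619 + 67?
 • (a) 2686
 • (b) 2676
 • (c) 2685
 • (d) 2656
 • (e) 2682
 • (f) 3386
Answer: a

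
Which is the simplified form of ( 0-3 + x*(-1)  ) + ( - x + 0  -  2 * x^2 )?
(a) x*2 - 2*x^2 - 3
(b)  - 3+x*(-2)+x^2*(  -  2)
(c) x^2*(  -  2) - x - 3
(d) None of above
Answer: b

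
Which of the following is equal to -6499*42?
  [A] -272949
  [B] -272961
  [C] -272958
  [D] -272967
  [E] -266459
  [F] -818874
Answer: C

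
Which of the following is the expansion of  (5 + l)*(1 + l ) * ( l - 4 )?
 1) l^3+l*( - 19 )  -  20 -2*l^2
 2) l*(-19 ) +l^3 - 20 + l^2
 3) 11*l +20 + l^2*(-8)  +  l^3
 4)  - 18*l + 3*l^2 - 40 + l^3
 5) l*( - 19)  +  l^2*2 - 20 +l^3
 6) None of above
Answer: 5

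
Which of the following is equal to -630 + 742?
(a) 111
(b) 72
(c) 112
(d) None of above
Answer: c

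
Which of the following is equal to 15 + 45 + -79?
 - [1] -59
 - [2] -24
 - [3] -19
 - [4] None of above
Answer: 3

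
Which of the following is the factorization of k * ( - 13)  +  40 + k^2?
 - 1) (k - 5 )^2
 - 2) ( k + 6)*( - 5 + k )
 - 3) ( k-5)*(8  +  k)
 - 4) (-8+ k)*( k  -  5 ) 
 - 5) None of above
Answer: 4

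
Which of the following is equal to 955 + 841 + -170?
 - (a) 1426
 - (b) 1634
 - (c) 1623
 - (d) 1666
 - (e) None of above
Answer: e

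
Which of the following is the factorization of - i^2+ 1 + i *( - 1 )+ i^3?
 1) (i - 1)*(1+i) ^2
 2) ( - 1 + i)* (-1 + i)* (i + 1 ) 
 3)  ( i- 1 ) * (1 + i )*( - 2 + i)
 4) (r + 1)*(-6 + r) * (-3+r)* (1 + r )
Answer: 2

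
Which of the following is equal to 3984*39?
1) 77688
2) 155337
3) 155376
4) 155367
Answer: 3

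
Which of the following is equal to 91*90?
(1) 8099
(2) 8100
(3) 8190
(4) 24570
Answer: 3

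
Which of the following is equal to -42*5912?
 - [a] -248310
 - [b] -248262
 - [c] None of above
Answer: c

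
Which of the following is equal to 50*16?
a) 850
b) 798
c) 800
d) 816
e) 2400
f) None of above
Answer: c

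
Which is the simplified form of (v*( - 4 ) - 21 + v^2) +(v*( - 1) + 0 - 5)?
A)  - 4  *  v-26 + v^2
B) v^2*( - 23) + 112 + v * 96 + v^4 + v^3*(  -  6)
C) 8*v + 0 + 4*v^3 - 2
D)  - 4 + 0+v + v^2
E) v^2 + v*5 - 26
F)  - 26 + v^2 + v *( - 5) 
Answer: F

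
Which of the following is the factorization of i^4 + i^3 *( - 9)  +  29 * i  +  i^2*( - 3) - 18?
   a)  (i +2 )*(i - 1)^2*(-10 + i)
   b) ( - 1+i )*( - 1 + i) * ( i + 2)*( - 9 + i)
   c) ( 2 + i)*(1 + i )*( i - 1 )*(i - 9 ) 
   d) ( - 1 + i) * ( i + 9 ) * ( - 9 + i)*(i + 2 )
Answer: b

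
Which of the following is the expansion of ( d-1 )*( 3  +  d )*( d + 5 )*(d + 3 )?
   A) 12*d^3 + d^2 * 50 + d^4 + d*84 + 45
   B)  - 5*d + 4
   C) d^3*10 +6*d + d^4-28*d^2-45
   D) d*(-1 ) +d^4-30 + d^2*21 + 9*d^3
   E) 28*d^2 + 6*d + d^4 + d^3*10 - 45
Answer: E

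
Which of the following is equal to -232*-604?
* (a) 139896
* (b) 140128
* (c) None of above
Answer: b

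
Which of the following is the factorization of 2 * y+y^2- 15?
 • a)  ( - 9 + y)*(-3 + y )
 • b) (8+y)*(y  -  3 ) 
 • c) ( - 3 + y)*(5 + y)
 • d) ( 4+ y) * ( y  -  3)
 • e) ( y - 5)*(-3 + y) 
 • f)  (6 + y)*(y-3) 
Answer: c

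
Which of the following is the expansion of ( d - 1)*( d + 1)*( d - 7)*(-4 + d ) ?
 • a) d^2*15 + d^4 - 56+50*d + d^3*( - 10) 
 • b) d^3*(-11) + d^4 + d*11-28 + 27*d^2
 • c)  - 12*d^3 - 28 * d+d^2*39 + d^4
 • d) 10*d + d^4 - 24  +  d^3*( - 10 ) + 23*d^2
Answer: b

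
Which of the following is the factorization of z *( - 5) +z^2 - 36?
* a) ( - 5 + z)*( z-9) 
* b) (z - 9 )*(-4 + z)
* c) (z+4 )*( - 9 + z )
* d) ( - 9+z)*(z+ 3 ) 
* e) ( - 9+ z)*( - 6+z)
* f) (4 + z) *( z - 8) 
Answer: c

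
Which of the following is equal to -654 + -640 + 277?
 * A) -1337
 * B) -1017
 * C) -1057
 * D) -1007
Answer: B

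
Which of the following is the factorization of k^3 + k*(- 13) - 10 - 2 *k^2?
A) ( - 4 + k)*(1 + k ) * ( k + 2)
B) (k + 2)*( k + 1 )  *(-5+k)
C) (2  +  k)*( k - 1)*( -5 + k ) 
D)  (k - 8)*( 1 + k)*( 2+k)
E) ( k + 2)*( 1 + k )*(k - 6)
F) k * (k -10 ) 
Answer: B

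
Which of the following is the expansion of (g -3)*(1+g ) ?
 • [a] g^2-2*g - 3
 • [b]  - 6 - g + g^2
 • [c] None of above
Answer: a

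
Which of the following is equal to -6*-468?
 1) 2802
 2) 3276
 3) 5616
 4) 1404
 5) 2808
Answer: 5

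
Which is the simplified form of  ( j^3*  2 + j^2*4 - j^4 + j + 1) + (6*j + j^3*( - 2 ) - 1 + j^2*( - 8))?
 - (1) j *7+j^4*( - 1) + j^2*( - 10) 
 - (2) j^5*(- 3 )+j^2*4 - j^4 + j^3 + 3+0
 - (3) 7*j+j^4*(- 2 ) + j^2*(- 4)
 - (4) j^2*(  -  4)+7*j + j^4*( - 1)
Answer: 4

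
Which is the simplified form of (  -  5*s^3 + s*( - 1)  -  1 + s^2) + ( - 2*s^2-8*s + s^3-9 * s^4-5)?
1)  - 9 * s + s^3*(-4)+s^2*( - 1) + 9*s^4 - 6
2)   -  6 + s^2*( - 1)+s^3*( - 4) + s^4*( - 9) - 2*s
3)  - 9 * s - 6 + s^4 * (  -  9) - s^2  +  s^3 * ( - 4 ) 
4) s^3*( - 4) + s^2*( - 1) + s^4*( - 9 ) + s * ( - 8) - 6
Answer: 3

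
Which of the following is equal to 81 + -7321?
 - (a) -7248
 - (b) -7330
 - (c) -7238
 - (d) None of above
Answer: d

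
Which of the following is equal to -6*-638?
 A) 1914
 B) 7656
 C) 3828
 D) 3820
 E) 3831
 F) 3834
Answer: C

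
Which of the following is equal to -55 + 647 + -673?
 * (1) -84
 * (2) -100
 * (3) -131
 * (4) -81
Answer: 4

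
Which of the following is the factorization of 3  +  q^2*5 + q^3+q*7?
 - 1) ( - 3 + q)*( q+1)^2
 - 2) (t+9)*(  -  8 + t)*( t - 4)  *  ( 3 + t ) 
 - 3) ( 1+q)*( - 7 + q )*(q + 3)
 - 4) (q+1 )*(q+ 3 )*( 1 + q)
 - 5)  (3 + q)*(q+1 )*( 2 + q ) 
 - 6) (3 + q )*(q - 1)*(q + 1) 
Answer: 4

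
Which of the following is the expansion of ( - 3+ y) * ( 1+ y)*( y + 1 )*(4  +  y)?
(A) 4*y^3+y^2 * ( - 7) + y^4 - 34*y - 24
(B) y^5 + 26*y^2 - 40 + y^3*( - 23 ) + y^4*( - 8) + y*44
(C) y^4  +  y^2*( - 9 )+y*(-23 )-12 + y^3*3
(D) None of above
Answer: C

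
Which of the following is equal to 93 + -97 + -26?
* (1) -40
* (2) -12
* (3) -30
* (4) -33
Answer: 3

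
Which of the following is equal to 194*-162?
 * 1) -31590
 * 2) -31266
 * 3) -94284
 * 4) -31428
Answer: 4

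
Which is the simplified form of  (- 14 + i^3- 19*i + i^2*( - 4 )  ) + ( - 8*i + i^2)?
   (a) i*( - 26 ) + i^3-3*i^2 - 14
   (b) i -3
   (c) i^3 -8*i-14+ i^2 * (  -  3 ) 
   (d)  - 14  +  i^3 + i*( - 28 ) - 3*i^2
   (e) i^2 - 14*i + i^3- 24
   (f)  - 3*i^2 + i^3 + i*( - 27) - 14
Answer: f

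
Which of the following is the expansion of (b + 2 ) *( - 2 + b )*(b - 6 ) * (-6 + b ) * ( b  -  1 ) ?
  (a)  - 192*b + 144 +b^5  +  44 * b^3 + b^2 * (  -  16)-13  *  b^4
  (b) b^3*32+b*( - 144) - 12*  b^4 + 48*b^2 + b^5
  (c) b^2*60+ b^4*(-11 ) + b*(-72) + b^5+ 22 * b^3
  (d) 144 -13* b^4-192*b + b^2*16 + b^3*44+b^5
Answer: d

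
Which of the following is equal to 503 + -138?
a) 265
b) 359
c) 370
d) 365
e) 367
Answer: d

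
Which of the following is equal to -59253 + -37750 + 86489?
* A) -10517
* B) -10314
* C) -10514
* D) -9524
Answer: C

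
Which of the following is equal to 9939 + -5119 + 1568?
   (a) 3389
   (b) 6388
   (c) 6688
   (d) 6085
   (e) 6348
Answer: b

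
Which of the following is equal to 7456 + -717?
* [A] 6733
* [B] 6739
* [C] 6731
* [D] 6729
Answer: B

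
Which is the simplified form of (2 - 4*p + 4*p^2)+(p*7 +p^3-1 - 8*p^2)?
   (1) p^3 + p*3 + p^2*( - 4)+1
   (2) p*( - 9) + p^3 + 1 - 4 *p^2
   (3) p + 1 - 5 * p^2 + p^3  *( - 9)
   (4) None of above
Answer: 1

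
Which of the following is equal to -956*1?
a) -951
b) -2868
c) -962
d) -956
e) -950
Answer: d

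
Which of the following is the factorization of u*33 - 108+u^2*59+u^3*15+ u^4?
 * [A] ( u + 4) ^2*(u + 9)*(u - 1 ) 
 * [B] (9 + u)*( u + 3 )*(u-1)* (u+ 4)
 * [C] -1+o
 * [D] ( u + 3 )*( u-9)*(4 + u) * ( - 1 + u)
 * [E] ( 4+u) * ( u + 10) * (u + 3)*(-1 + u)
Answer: B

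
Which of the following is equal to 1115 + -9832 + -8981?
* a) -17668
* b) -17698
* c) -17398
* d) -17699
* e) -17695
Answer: b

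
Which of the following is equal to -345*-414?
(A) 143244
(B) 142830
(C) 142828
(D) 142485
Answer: B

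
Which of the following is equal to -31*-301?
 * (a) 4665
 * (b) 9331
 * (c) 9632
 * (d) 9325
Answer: b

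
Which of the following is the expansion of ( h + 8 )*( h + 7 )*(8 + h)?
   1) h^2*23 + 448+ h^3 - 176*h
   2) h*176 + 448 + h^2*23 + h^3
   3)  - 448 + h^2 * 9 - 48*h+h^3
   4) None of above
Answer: 2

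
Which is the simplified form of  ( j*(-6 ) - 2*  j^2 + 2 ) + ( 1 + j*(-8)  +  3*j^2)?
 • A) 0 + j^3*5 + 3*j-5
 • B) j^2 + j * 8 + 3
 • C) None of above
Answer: C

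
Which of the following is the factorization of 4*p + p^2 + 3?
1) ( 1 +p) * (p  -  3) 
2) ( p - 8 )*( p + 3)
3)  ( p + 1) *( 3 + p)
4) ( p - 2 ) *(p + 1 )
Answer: 3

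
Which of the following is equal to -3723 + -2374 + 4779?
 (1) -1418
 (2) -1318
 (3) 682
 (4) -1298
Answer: 2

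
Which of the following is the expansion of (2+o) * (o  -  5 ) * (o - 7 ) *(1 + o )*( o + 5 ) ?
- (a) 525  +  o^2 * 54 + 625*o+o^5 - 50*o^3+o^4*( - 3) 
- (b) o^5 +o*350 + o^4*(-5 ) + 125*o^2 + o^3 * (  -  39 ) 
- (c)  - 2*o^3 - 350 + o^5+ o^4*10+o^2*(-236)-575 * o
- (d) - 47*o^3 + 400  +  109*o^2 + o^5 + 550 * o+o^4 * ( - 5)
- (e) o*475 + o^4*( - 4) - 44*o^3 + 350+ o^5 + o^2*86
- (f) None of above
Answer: e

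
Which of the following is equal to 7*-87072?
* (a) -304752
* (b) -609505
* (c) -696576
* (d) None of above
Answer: d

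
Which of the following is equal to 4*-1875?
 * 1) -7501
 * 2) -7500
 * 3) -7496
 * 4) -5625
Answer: 2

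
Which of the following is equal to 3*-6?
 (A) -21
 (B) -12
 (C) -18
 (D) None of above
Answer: C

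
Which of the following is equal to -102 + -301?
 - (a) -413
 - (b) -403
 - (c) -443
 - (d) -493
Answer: b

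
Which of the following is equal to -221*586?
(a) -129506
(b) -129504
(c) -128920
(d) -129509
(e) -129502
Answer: a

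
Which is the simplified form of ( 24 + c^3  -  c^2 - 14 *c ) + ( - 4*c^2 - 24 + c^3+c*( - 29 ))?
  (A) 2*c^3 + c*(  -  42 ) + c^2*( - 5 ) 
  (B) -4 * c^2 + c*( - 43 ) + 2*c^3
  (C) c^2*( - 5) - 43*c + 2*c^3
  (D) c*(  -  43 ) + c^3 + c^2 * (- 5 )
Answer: C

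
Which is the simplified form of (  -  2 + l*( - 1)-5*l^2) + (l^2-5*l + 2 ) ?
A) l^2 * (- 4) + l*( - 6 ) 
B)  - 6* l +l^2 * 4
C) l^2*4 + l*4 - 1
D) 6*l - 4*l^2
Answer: A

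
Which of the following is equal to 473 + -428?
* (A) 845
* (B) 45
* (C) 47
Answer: B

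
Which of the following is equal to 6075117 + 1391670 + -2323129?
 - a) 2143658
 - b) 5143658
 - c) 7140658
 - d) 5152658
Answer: b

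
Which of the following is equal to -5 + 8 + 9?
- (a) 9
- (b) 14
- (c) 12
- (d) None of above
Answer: c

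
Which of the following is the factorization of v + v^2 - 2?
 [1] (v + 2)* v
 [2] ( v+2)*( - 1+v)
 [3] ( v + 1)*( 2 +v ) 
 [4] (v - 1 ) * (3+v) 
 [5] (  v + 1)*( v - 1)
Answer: 2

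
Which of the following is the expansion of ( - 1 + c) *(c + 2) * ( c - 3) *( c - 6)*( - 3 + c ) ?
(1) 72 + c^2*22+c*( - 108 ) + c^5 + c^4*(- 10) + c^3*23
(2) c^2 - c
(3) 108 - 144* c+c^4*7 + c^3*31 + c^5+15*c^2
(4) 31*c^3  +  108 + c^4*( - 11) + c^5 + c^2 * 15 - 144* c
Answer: 4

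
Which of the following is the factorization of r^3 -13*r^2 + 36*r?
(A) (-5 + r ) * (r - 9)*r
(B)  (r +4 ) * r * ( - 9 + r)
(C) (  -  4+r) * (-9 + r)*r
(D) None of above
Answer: C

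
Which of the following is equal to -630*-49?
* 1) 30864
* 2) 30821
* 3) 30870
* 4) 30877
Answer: 3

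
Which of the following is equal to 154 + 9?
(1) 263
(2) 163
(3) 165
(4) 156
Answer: 2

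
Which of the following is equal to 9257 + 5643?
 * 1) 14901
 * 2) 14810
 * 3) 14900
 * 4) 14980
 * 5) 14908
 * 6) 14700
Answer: 3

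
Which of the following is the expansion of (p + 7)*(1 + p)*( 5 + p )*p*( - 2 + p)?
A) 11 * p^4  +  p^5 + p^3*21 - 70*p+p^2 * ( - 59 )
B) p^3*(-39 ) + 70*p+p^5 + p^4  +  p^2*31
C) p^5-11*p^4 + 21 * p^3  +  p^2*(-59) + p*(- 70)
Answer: A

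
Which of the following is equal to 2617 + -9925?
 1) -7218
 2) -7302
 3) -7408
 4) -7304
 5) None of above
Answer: 5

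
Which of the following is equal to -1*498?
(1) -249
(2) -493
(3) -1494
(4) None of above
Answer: 4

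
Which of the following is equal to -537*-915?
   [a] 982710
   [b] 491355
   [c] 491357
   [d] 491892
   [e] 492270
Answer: b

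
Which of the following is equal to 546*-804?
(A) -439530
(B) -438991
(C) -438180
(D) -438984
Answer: D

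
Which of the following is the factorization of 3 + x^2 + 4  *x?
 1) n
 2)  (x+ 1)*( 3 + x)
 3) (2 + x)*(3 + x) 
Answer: 2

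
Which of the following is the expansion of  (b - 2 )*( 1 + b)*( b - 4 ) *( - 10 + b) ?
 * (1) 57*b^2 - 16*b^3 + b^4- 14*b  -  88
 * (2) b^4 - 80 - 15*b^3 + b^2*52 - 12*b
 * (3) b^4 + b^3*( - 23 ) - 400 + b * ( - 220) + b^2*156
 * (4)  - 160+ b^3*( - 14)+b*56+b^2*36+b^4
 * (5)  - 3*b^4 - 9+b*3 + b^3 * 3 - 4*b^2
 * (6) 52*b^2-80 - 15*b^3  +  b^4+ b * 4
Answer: 2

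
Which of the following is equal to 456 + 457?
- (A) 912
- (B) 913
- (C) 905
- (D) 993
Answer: B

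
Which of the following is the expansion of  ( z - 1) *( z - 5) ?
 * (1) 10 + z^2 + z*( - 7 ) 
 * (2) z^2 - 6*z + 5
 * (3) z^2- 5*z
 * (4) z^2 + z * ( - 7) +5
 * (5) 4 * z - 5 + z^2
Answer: 2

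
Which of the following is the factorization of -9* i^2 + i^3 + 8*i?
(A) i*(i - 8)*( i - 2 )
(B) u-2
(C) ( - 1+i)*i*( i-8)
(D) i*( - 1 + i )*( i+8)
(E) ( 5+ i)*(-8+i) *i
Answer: C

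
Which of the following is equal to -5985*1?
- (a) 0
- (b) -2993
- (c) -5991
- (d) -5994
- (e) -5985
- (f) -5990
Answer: e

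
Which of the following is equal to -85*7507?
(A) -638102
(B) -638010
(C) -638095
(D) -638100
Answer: C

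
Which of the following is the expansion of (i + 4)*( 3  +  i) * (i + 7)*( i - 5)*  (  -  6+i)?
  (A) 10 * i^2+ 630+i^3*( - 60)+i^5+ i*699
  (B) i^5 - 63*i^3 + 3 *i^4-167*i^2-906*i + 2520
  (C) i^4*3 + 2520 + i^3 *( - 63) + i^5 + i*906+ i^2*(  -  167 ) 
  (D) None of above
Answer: C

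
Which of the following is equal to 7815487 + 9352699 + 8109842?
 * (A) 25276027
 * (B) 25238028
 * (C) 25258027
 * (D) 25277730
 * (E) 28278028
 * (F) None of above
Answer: F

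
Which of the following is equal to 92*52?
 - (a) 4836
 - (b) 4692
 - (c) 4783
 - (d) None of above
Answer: d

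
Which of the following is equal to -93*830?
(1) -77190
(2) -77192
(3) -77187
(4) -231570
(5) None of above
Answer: 1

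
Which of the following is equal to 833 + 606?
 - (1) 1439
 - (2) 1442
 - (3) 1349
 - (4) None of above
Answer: 1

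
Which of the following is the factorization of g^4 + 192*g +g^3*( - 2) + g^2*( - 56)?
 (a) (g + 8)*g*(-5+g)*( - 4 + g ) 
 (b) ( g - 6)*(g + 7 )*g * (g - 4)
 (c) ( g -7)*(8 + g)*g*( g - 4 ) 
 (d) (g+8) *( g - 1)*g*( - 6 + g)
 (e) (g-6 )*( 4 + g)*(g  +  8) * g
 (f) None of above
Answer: f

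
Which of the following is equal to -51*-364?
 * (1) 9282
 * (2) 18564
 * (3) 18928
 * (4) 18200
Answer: 2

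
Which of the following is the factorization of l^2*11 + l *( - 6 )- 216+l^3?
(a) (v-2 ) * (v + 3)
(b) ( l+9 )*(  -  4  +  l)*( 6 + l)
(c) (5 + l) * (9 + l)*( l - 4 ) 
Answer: b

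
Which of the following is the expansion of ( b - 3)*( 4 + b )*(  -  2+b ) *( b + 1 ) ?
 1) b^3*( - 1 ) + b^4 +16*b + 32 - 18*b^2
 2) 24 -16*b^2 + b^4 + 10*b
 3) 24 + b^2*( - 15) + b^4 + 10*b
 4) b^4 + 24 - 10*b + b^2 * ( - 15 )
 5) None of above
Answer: 3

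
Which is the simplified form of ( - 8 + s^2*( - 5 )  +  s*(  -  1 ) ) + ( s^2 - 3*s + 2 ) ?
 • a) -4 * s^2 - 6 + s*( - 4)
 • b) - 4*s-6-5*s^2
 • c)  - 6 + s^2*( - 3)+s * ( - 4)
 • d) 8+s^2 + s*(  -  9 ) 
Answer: a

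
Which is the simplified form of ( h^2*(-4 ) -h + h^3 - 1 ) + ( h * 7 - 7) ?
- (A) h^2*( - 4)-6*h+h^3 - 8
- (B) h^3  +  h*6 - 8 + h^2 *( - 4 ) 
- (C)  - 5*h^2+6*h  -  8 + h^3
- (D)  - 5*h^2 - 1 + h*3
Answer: B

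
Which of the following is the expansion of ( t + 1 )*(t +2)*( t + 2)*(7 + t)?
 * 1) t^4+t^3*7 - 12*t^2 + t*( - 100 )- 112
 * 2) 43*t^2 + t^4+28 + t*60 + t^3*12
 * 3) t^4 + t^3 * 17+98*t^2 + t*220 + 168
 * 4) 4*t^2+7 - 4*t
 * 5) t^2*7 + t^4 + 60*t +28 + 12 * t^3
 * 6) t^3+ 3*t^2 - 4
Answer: 2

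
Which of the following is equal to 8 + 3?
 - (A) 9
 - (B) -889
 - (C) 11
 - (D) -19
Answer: C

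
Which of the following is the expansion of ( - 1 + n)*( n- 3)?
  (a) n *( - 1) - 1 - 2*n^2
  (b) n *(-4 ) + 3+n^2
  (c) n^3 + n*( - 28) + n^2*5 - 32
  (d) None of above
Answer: b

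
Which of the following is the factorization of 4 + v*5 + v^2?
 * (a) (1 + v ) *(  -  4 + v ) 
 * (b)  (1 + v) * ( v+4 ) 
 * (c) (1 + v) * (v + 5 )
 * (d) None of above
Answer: b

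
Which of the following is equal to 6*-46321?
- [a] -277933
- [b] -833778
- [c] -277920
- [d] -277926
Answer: d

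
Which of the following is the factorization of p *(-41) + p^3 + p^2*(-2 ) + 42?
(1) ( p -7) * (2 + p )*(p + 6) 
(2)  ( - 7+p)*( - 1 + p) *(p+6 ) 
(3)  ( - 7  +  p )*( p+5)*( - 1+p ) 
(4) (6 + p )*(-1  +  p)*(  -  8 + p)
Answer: 2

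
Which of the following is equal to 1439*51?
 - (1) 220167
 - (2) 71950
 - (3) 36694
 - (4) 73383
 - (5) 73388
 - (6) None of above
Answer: 6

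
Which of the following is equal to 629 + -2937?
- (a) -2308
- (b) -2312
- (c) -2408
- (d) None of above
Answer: a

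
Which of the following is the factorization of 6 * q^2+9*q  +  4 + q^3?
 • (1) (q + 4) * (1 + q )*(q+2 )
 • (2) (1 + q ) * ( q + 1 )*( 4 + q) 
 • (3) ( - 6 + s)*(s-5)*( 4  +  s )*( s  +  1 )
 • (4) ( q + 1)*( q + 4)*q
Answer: 2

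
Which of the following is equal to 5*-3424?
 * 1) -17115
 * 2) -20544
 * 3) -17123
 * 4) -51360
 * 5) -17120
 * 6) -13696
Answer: 5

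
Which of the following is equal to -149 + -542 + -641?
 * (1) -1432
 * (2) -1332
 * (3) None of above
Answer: 2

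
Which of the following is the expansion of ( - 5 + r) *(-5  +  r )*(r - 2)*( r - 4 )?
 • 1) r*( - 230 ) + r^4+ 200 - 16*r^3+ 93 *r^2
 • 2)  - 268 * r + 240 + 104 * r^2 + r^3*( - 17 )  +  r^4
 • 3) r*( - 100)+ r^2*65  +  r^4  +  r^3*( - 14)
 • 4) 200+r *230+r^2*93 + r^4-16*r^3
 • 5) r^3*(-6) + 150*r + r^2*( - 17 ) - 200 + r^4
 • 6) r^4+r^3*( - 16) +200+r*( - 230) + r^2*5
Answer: 1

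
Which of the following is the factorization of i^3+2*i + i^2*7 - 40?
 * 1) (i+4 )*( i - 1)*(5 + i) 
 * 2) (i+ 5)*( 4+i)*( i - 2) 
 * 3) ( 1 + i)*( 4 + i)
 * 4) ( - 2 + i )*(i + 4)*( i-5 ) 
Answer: 2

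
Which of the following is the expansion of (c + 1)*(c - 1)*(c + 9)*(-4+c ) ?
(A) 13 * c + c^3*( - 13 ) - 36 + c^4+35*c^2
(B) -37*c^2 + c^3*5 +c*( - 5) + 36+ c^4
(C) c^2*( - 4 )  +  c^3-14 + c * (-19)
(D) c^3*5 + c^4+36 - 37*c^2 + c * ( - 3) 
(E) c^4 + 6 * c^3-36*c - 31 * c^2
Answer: B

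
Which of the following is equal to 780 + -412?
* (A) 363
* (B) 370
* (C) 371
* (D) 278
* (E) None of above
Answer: E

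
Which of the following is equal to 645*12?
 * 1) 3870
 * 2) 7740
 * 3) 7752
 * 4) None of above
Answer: 2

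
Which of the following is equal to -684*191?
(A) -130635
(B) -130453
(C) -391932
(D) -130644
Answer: D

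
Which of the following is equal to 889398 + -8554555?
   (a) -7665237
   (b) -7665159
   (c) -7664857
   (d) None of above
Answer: d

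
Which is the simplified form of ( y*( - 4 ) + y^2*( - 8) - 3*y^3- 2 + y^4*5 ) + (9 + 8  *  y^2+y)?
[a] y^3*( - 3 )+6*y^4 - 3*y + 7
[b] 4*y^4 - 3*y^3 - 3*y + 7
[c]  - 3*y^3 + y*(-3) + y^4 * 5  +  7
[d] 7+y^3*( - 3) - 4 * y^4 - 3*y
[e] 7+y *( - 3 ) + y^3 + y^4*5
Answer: c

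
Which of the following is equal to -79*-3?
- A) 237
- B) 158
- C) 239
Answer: A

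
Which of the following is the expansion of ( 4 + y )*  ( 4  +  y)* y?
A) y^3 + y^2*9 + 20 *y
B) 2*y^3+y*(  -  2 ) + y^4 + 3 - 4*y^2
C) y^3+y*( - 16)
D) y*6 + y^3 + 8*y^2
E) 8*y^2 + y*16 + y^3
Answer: E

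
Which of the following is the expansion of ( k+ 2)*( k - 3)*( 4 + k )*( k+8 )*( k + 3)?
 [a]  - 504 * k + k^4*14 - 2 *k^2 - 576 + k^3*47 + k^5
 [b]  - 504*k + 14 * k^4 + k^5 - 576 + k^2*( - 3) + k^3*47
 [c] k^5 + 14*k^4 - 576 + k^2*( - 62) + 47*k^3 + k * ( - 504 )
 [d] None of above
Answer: c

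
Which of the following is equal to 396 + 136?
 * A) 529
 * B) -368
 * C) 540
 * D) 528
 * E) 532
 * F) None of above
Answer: E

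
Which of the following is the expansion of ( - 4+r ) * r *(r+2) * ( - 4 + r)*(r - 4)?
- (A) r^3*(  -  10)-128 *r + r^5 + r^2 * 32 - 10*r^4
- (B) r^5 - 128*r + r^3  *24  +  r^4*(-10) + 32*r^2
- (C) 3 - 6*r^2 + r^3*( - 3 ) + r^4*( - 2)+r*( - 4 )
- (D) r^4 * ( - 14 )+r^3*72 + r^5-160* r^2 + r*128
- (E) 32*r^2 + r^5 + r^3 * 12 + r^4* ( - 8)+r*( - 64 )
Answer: B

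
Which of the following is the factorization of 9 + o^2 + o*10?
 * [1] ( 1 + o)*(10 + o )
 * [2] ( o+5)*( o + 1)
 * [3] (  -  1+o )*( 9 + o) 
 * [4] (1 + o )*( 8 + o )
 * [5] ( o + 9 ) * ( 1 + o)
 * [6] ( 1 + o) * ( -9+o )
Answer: 5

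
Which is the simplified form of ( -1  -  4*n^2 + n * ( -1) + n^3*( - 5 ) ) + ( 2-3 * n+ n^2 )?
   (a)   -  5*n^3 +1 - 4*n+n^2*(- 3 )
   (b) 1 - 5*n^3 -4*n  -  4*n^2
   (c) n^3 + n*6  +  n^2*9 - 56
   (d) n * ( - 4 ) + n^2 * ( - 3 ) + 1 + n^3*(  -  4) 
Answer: a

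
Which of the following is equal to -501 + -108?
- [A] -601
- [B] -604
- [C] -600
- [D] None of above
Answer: D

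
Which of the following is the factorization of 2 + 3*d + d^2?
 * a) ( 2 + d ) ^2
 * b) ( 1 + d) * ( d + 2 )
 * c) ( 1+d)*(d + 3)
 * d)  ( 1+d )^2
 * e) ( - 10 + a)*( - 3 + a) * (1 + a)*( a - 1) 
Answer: b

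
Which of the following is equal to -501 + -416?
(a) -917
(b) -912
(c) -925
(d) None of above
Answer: a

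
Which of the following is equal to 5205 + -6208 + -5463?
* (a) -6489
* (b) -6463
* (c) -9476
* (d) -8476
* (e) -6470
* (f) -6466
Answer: f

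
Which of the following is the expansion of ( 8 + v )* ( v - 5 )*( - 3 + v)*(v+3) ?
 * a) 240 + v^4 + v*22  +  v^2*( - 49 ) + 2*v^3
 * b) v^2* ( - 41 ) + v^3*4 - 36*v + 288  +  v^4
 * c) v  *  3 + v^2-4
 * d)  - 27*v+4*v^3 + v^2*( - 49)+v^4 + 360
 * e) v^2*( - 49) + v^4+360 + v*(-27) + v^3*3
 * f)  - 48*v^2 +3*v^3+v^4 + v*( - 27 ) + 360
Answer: e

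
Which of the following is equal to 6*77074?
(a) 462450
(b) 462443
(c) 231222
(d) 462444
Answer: d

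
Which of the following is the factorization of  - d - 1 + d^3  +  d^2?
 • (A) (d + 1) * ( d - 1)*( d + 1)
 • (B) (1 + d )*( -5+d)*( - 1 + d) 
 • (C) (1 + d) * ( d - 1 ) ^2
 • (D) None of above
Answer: A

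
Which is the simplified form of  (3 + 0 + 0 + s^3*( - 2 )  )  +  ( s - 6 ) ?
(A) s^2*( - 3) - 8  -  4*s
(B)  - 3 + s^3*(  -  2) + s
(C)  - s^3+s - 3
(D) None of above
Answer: B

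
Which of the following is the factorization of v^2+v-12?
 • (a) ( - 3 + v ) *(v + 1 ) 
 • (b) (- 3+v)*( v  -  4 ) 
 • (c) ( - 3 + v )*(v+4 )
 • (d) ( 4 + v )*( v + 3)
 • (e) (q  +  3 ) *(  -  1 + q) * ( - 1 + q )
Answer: c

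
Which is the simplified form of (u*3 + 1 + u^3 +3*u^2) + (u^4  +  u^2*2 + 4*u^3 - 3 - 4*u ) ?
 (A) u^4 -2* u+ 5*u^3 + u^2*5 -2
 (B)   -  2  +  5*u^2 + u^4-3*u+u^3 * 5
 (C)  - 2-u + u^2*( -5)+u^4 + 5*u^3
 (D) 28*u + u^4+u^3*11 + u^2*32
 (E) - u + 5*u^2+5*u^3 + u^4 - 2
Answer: E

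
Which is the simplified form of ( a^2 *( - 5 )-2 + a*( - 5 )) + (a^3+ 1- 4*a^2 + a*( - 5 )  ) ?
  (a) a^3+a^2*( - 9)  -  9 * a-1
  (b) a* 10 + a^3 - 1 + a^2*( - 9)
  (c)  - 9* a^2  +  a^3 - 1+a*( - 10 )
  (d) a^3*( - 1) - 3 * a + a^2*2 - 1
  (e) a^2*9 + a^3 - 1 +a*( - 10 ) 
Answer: c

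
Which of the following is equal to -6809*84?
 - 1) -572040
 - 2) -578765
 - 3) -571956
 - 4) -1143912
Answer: 3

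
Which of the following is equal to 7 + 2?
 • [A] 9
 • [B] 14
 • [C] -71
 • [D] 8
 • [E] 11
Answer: A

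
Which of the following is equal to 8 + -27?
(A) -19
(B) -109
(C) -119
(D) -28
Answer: A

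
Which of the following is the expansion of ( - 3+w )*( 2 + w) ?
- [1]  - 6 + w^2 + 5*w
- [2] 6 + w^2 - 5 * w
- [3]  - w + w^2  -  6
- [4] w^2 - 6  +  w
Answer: 3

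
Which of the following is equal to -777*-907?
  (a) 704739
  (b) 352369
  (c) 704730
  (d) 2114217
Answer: a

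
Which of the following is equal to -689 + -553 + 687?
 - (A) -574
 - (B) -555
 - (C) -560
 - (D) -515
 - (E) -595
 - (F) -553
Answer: B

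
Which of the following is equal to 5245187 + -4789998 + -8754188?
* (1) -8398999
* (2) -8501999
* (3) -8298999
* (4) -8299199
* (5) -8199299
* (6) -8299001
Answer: 3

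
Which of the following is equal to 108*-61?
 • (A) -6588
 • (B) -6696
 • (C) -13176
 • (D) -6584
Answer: A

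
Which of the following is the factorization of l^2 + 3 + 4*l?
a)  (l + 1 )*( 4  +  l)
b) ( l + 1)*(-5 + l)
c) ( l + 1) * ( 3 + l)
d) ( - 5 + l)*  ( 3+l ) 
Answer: c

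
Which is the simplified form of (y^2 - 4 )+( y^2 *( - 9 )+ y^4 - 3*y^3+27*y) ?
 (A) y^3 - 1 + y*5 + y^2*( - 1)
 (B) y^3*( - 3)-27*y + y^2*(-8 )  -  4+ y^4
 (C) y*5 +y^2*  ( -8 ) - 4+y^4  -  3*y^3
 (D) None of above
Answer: D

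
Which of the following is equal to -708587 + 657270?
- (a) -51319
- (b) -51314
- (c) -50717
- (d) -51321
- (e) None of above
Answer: e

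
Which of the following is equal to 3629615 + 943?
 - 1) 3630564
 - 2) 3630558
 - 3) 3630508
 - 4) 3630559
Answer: 2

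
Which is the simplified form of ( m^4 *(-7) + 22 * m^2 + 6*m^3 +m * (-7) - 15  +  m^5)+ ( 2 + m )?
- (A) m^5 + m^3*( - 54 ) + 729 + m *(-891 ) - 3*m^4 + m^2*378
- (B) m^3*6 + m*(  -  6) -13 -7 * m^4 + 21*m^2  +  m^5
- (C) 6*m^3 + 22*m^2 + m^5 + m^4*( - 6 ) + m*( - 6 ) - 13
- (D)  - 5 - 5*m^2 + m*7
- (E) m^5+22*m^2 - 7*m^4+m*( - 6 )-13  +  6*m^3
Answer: E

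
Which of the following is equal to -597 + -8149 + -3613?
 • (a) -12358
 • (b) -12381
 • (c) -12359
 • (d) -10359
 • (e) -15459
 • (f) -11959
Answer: c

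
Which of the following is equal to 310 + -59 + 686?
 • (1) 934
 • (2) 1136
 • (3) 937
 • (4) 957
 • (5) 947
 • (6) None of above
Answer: 3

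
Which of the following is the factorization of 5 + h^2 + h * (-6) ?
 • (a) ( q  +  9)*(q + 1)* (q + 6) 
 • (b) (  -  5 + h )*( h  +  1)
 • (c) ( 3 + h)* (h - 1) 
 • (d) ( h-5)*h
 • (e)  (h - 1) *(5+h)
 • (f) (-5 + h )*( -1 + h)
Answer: f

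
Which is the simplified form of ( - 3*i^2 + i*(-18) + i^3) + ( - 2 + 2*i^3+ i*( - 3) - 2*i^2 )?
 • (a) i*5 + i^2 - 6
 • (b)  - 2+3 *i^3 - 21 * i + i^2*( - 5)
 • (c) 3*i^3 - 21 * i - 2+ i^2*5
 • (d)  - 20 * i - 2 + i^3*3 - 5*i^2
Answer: b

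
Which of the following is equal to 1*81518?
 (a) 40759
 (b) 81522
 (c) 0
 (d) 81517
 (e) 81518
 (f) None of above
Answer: e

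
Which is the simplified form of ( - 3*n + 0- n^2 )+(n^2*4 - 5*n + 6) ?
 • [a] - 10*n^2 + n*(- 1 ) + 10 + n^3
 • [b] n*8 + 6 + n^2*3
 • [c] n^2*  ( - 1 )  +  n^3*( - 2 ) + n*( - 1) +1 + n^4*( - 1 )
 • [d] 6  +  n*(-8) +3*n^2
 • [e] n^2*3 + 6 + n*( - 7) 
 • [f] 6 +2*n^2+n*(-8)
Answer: d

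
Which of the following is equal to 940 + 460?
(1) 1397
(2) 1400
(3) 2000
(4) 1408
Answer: 2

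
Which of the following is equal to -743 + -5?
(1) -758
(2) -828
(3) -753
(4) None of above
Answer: 4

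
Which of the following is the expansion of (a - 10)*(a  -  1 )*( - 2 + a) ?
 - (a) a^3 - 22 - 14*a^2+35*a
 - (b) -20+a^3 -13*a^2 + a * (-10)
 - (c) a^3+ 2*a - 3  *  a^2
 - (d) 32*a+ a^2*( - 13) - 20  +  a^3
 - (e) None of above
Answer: d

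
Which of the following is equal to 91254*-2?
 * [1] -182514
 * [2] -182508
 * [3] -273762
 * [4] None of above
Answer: 2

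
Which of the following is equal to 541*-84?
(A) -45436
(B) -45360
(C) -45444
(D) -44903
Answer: C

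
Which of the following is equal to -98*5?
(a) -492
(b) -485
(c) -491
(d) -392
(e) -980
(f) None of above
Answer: f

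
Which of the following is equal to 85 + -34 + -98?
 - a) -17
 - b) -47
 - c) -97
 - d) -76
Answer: b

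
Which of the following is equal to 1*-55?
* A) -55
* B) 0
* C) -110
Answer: A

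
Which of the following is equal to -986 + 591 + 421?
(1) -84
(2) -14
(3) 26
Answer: 3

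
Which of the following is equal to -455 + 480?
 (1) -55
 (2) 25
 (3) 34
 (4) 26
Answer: 2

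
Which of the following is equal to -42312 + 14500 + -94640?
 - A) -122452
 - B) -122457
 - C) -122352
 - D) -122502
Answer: A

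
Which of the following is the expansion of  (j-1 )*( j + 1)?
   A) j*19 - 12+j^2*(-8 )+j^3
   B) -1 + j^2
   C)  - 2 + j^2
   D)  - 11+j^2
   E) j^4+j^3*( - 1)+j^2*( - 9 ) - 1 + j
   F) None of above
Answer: B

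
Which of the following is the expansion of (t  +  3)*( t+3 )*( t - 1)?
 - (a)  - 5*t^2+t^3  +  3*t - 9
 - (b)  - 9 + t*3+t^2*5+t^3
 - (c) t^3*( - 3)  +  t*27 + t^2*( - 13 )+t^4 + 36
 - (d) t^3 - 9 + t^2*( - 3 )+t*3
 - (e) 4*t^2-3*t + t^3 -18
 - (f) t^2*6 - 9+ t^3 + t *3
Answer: b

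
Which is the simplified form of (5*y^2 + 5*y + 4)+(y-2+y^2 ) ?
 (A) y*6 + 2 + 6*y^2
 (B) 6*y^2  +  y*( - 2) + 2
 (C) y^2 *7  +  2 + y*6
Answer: A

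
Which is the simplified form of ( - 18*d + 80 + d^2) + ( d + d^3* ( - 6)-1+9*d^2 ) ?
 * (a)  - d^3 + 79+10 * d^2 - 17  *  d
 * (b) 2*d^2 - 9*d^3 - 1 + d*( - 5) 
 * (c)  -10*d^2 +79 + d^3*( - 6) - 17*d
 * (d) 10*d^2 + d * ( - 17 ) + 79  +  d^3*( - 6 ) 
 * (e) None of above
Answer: d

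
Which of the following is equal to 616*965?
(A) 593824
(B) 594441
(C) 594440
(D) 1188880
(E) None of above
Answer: C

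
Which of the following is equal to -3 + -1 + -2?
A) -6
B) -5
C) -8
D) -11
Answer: A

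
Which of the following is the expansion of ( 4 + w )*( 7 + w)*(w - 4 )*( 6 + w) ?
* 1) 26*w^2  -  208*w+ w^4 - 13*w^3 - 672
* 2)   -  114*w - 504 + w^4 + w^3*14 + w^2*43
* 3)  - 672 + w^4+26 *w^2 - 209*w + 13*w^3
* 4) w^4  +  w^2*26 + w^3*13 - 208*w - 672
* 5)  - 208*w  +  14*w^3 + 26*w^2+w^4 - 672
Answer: 4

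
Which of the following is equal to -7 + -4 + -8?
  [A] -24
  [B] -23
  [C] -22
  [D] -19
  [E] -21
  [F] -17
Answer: D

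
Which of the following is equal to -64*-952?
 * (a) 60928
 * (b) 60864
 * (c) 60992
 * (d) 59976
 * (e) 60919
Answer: a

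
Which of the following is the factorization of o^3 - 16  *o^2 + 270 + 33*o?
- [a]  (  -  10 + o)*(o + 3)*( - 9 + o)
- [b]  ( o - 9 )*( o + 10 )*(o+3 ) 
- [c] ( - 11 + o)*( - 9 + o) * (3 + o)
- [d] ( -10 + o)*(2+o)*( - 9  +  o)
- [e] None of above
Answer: a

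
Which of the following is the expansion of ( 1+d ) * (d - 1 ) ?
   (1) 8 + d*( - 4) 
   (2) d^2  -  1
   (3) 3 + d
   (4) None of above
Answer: 2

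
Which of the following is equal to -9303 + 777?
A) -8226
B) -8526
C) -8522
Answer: B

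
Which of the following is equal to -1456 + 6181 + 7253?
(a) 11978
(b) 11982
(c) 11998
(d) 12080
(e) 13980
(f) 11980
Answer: a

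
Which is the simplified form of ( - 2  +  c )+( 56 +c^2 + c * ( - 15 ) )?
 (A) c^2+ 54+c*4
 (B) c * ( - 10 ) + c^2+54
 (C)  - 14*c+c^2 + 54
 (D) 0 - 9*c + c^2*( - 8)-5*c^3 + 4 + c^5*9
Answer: C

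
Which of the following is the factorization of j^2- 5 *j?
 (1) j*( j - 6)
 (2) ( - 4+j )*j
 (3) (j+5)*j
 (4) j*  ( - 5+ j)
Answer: 4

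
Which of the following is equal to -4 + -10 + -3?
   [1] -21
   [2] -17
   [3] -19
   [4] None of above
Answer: 2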